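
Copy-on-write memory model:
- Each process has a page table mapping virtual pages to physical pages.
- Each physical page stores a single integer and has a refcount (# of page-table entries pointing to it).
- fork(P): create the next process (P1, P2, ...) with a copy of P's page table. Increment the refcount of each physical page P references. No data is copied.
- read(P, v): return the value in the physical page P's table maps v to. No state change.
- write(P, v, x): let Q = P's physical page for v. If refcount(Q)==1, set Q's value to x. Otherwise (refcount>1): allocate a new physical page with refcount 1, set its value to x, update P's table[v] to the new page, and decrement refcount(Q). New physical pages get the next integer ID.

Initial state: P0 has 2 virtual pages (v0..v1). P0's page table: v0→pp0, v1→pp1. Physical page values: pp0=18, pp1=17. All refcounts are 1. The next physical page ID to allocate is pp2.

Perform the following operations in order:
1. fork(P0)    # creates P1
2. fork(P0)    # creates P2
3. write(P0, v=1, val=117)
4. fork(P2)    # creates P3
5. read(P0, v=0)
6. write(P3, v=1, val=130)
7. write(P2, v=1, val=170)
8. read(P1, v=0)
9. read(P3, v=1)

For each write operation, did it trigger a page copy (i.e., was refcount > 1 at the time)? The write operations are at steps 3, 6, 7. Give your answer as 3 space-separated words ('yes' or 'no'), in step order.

Op 1: fork(P0) -> P1. 2 ppages; refcounts: pp0:2 pp1:2
Op 2: fork(P0) -> P2. 2 ppages; refcounts: pp0:3 pp1:3
Op 3: write(P0, v1, 117). refcount(pp1)=3>1 -> COPY to pp2. 3 ppages; refcounts: pp0:3 pp1:2 pp2:1
Op 4: fork(P2) -> P3. 3 ppages; refcounts: pp0:4 pp1:3 pp2:1
Op 5: read(P0, v0) -> 18. No state change.
Op 6: write(P3, v1, 130). refcount(pp1)=3>1 -> COPY to pp3. 4 ppages; refcounts: pp0:4 pp1:2 pp2:1 pp3:1
Op 7: write(P2, v1, 170). refcount(pp1)=2>1 -> COPY to pp4. 5 ppages; refcounts: pp0:4 pp1:1 pp2:1 pp3:1 pp4:1
Op 8: read(P1, v0) -> 18. No state change.
Op 9: read(P3, v1) -> 130. No state change.

yes yes yes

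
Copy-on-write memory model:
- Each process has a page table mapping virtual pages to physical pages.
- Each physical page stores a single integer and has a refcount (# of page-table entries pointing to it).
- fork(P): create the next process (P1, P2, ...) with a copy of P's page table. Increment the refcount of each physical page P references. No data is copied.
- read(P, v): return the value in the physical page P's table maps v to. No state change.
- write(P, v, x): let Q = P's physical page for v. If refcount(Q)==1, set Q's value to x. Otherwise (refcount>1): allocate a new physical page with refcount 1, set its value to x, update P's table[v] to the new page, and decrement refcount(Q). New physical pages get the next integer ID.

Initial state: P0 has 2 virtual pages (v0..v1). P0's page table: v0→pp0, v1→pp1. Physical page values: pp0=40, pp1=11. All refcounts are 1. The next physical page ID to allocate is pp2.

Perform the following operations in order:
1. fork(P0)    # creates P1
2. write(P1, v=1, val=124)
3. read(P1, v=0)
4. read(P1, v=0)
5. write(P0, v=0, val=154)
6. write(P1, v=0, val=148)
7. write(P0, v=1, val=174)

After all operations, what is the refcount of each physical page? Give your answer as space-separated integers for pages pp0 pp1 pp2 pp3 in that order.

Op 1: fork(P0) -> P1. 2 ppages; refcounts: pp0:2 pp1:2
Op 2: write(P1, v1, 124). refcount(pp1)=2>1 -> COPY to pp2. 3 ppages; refcounts: pp0:2 pp1:1 pp2:1
Op 3: read(P1, v0) -> 40. No state change.
Op 4: read(P1, v0) -> 40. No state change.
Op 5: write(P0, v0, 154). refcount(pp0)=2>1 -> COPY to pp3. 4 ppages; refcounts: pp0:1 pp1:1 pp2:1 pp3:1
Op 6: write(P1, v0, 148). refcount(pp0)=1 -> write in place. 4 ppages; refcounts: pp0:1 pp1:1 pp2:1 pp3:1
Op 7: write(P0, v1, 174). refcount(pp1)=1 -> write in place. 4 ppages; refcounts: pp0:1 pp1:1 pp2:1 pp3:1

Answer: 1 1 1 1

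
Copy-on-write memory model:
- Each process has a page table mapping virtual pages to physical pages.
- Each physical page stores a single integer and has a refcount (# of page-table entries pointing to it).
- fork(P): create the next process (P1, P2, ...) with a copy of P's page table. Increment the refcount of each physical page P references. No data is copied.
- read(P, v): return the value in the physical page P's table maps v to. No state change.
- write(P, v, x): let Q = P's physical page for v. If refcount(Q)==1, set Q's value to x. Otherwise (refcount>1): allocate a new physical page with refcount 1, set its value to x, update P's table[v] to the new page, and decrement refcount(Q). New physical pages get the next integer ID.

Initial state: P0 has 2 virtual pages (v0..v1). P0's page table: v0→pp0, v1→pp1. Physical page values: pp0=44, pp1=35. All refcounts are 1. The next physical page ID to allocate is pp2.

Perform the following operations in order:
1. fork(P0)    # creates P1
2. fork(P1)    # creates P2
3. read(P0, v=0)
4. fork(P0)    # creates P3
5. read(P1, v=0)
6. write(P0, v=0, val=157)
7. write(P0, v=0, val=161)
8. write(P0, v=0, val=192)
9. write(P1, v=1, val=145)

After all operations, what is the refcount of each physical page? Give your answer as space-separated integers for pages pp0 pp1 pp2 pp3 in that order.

Op 1: fork(P0) -> P1. 2 ppages; refcounts: pp0:2 pp1:2
Op 2: fork(P1) -> P2. 2 ppages; refcounts: pp0:3 pp1:3
Op 3: read(P0, v0) -> 44. No state change.
Op 4: fork(P0) -> P3. 2 ppages; refcounts: pp0:4 pp1:4
Op 5: read(P1, v0) -> 44. No state change.
Op 6: write(P0, v0, 157). refcount(pp0)=4>1 -> COPY to pp2. 3 ppages; refcounts: pp0:3 pp1:4 pp2:1
Op 7: write(P0, v0, 161). refcount(pp2)=1 -> write in place. 3 ppages; refcounts: pp0:3 pp1:4 pp2:1
Op 8: write(P0, v0, 192). refcount(pp2)=1 -> write in place. 3 ppages; refcounts: pp0:3 pp1:4 pp2:1
Op 9: write(P1, v1, 145). refcount(pp1)=4>1 -> COPY to pp3. 4 ppages; refcounts: pp0:3 pp1:3 pp2:1 pp3:1

Answer: 3 3 1 1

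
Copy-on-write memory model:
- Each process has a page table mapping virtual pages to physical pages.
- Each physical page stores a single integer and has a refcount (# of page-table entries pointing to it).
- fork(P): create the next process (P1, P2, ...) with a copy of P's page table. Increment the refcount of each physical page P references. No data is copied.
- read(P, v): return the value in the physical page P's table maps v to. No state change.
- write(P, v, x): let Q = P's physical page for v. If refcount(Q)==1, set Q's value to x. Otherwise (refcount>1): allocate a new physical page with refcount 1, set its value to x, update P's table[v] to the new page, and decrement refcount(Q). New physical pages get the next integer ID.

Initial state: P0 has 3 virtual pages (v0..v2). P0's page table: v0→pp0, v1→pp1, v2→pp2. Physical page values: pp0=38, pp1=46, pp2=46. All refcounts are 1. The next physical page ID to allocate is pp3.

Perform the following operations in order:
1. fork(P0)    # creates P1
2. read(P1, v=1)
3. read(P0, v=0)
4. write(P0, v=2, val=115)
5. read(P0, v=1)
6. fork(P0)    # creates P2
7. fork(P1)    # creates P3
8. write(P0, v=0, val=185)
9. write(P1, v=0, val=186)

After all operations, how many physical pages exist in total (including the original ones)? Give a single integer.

Answer: 6

Derivation:
Op 1: fork(P0) -> P1. 3 ppages; refcounts: pp0:2 pp1:2 pp2:2
Op 2: read(P1, v1) -> 46. No state change.
Op 3: read(P0, v0) -> 38. No state change.
Op 4: write(P0, v2, 115). refcount(pp2)=2>1 -> COPY to pp3. 4 ppages; refcounts: pp0:2 pp1:2 pp2:1 pp3:1
Op 5: read(P0, v1) -> 46. No state change.
Op 6: fork(P0) -> P2. 4 ppages; refcounts: pp0:3 pp1:3 pp2:1 pp3:2
Op 7: fork(P1) -> P3. 4 ppages; refcounts: pp0:4 pp1:4 pp2:2 pp3:2
Op 8: write(P0, v0, 185). refcount(pp0)=4>1 -> COPY to pp4. 5 ppages; refcounts: pp0:3 pp1:4 pp2:2 pp3:2 pp4:1
Op 9: write(P1, v0, 186). refcount(pp0)=3>1 -> COPY to pp5. 6 ppages; refcounts: pp0:2 pp1:4 pp2:2 pp3:2 pp4:1 pp5:1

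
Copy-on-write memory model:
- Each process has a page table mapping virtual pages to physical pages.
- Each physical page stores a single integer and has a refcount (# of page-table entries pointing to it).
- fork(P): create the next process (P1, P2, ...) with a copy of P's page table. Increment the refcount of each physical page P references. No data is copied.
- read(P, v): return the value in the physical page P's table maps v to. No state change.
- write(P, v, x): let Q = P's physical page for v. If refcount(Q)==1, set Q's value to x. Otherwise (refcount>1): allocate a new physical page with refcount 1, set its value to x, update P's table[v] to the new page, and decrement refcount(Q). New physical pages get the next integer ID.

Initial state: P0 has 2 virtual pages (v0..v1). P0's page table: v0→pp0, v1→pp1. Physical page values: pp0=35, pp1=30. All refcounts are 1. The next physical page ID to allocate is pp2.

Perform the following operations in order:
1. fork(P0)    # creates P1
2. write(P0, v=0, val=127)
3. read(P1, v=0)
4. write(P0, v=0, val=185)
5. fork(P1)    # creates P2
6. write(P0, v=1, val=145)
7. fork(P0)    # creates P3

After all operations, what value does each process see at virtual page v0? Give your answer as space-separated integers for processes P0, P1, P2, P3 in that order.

Op 1: fork(P0) -> P1. 2 ppages; refcounts: pp0:2 pp1:2
Op 2: write(P0, v0, 127). refcount(pp0)=2>1 -> COPY to pp2. 3 ppages; refcounts: pp0:1 pp1:2 pp2:1
Op 3: read(P1, v0) -> 35. No state change.
Op 4: write(P0, v0, 185). refcount(pp2)=1 -> write in place. 3 ppages; refcounts: pp0:1 pp1:2 pp2:1
Op 5: fork(P1) -> P2. 3 ppages; refcounts: pp0:2 pp1:3 pp2:1
Op 6: write(P0, v1, 145). refcount(pp1)=3>1 -> COPY to pp3. 4 ppages; refcounts: pp0:2 pp1:2 pp2:1 pp3:1
Op 7: fork(P0) -> P3. 4 ppages; refcounts: pp0:2 pp1:2 pp2:2 pp3:2
P0: v0 -> pp2 = 185
P1: v0 -> pp0 = 35
P2: v0 -> pp0 = 35
P3: v0 -> pp2 = 185

Answer: 185 35 35 185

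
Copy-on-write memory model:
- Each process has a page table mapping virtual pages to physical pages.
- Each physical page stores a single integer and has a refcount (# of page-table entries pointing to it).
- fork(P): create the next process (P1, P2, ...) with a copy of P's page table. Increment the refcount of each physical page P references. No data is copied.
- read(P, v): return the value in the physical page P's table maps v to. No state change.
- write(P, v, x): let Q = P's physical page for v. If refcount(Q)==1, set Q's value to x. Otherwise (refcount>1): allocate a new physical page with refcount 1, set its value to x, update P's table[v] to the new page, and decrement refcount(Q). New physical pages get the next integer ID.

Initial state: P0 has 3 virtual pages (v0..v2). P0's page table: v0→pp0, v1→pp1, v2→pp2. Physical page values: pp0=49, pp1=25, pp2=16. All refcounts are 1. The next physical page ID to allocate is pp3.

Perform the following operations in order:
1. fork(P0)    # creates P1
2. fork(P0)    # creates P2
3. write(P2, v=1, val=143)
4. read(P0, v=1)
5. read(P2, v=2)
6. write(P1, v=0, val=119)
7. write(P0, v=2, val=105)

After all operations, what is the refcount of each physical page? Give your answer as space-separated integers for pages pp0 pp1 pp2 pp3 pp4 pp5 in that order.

Op 1: fork(P0) -> P1. 3 ppages; refcounts: pp0:2 pp1:2 pp2:2
Op 2: fork(P0) -> P2. 3 ppages; refcounts: pp0:3 pp1:3 pp2:3
Op 3: write(P2, v1, 143). refcount(pp1)=3>1 -> COPY to pp3. 4 ppages; refcounts: pp0:3 pp1:2 pp2:3 pp3:1
Op 4: read(P0, v1) -> 25. No state change.
Op 5: read(P2, v2) -> 16. No state change.
Op 6: write(P1, v0, 119). refcount(pp0)=3>1 -> COPY to pp4. 5 ppages; refcounts: pp0:2 pp1:2 pp2:3 pp3:1 pp4:1
Op 7: write(P0, v2, 105). refcount(pp2)=3>1 -> COPY to pp5. 6 ppages; refcounts: pp0:2 pp1:2 pp2:2 pp3:1 pp4:1 pp5:1

Answer: 2 2 2 1 1 1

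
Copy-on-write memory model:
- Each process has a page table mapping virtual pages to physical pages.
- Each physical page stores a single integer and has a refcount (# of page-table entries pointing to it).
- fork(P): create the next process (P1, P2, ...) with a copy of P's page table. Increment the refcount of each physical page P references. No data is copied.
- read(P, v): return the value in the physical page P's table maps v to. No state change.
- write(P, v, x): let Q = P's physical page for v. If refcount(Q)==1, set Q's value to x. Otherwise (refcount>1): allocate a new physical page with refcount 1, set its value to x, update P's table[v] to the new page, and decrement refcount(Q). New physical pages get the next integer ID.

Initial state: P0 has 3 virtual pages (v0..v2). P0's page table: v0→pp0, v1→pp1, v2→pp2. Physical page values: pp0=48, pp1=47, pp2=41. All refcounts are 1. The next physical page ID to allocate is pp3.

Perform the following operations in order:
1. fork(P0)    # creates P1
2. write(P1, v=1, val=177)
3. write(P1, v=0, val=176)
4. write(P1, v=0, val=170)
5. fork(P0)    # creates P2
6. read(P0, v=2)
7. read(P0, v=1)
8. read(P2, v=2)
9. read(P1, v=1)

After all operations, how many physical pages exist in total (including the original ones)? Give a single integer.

Answer: 5

Derivation:
Op 1: fork(P0) -> P1. 3 ppages; refcounts: pp0:2 pp1:2 pp2:2
Op 2: write(P1, v1, 177). refcount(pp1)=2>1 -> COPY to pp3. 4 ppages; refcounts: pp0:2 pp1:1 pp2:2 pp3:1
Op 3: write(P1, v0, 176). refcount(pp0)=2>1 -> COPY to pp4. 5 ppages; refcounts: pp0:1 pp1:1 pp2:2 pp3:1 pp4:1
Op 4: write(P1, v0, 170). refcount(pp4)=1 -> write in place. 5 ppages; refcounts: pp0:1 pp1:1 pp2:2 pp3:1 pp4:1
Op 5: fork(P0) -> P2. 5 ppages; refcounts: pp0:2 pp1:2 pp2:3 pp3:1 pp4:1
Op 6: read(P0, v2) -> 41. No state change.
Op 7: read(P0, v1) -> 47. No state change.
Op 8: read(P2, v2) -> 41. No state change.
Op 9: read(P1, v1) -> 177. No state change.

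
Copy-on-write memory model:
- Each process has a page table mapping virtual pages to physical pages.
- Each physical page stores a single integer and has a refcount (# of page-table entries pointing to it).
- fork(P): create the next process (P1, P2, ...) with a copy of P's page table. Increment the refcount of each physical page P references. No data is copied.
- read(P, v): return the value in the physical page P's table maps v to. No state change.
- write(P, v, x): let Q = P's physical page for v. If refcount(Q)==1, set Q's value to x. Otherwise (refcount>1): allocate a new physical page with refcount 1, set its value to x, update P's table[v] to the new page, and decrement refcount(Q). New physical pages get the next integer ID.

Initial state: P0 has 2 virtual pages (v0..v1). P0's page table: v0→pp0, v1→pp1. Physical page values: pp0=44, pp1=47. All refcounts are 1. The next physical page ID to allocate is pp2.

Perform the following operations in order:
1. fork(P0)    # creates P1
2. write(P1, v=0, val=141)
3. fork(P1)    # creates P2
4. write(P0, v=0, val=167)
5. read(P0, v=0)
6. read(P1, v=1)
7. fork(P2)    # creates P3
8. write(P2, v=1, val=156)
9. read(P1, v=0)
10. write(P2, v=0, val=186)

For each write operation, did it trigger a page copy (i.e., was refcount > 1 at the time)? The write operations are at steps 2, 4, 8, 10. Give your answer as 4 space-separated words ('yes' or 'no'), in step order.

Op 1: fork(P0) -> P1. 2 ppages; refcounts: pp0:2 pp1:2
Op 2: write(P1, v0, 141). refcount(pp0)=2>1 -> COPY to pp2. 3 ppages; refcounts: pp0:1 pp1:2 pp2:1
Op 3: fork(P1) -> P2. 3 ppages; refcounts: pp0:1 pp1:3 pp2:2
Op 4: write(P0, v0, 167). refcount(pp0)=1 -> write in place. 3 ppages; refcounts: pp0:1 pp1:3 pp2:2
Op 5: read(P0, v0) -> 167. No state change.
Op 6: read(P1, v1) -> 47. No state change.
Op 7: fork(P2) -> P3. 3 ppages; refcounts: pp0:1 pp1:4 pp2:3
Op 8: write(P2, v1, 156). refcount(pp1)=4>1 -> COPY to pp3. 4 ppages; refcounts: pp0:1 pp1:3 pp2:3 pp3:1
Op 9: read(P1, v0) -> 141. No state change.
Op 10: write(P2, v0, 186). refcount(pp2)=3>1 -> COPY to pp4. 5 ppages; refcounts: pp0:1 pp1:3 pp2:2 pp3:1 pp4:1

yes no yes yes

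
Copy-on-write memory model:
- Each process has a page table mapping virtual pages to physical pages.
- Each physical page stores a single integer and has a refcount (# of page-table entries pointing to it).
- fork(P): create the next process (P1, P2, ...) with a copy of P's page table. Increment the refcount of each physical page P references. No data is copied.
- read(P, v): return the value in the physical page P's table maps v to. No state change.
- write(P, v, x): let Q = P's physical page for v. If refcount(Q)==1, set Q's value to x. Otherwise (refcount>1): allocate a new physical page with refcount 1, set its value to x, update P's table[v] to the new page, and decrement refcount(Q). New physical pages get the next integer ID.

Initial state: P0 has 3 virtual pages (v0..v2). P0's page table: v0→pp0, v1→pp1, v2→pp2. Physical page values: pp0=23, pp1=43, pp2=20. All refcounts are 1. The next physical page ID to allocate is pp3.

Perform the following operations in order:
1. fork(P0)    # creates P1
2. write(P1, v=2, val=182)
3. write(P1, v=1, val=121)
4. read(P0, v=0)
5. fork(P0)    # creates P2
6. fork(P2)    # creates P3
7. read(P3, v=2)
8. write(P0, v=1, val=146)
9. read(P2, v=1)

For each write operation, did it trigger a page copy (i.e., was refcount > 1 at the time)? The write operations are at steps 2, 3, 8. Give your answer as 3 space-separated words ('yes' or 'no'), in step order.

Op 1: fork(P0) -> P1. 3 ppages; refcounts: pp0:2 pp1:2 pp2:2
Op 2: write(P1, v2, 182). refcount(pp2)=2>1 -> COPY to pp3. 4 ppages; refcounts: pp0:2 pp1:2 pp2:1 pp3:1
Op 3: write(P1, v1, 121). refcount(pp1)=2>1 -> COPY to pp4. 5 ppages; refcounts: pp0:2 pp1:1 pp2:1 pp3:1 pp4:1
Op 4: read(P0, v0) -> 23. No state change.
Op 5: fork(P0) -> P2. 5 ppages; refcounts: pp0:3 pp1:2 pp2:2 pp3:1 pp4:1
Op 6: fork(P2) -> P3. 5 ppages; refcounts: pp0:4 pp1:3 pp2:3 pp3:1 pp4:1
Op 7: read(P3, v2) -> 20. No state change.
Op 8: write(P0, v1, 146). refcount(pp1)=3>1 -> COPY to pp5. 6 ppages; refcounts: pp0:4 pp1:2 pp2:3 pp3:1 pp4:1 pp5:1
Op 9: read(P2, v1) -> 43. No state change.

yes yes yes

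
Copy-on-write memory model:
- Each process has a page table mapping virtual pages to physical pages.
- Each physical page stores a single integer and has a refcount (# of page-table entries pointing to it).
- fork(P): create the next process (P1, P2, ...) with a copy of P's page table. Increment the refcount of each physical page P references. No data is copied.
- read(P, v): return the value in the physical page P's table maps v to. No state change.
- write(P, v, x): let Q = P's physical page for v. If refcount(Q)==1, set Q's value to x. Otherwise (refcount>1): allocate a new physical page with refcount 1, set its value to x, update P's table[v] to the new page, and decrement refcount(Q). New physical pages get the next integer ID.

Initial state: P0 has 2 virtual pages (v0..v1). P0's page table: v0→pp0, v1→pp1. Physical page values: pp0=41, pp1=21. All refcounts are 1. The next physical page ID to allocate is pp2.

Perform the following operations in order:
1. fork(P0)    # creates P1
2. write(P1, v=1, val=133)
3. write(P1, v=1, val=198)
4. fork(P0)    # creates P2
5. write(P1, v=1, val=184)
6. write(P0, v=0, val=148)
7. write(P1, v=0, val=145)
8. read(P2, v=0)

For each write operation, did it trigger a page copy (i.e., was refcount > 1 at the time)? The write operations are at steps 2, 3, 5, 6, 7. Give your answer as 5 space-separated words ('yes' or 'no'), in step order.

Op 1: fork(P0) -> P1. 2 ppages; refcounts: pp0:2 pp1:2
Op 2: write(P1, v1, 133). refcount(pp1)=2>1 -> COPY to pp2. 3 ppages; refcounts: pp0:2 pp1:1 pp2:1
Op 3: write(P1, v1, 198). refcount(pp2)=1 -> write in place. 3 ppages; refcounts: pp0:2 pp1:1 pp2:1
Op 4: fork(P0) -> P2. 3 ppages; refcounts: pp0:3 pp1:2 pp2:1
Op 5: write(P1, v1, 184). refcount(pp2)=1 -> write in place. 3 ppages; refcounts: pp0:3 pp1:2 pp2:1
Op 6: write(P0, v0, 148). refcount(pp0)=3>1 -> COPY to pp3. 4 ppages; refcounts: pp0:2 pp1:2 pp2:1 pp3:1
Op 7: write(P1, v0, 145). refcount(pp0)=2>1 -> COPY to pp4. 5 ppages; refcounts: pp0:1 pp1:2 pp2:1 pp3:1 pp4:1
Op 8: read(P2, v0) -> 41. No state change.

yes no no yes yes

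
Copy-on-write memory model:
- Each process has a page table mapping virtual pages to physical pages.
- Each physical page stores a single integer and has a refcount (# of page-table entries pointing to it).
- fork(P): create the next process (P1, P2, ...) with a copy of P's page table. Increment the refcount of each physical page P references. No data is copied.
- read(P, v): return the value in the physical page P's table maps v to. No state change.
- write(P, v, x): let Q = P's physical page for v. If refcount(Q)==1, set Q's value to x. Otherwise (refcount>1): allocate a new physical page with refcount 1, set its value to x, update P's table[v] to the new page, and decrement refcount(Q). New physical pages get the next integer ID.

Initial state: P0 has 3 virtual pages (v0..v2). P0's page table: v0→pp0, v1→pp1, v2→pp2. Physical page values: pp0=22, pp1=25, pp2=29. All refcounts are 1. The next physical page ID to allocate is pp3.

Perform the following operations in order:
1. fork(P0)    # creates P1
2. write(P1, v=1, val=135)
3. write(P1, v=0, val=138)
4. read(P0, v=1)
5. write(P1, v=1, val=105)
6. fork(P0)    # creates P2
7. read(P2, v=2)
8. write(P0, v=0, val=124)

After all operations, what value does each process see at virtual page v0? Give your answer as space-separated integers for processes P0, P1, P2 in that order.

Op 1: fork(P0) -> P1. 3 ppages; refcounts: pp0:2 pp1:2 pp2:2
Op 2: write(P1, v1, 135). refcount(pp1)=2>1 -> COPY to pp3. 4 ppages; refcounts: pp0:2 pp1:1 pp2:2 pp3:1
Op 3: write(P1, v0, 138). refcount(pp0)=2>1 -> COPY to pp4. 5 ppages; refcounts: pp0:1 pp1:1 pp2:2 pp3:1 pp4:1
Op 4: read(P0, v1) -> 25. No state change.
Op 5: write(P1, v1, 105). refcount(pp3)=1 -> write in place. 5 ppages; refcounts: pp0:1 pp1:1 pp2:2 pp3:1 pp4:1
Op 6: fork(P0) -> P2. 5 ppages; refcounts: pp0:2 pp1:2 pp2:3 pp3:1 pp4:1
Op 7: read(P2, v2) -> 29. No state change.
Op 8: write(P0, v0, 124). refcount(pp0)=2>1 -> COPY to pp5. 6 ppages; refcounts: pp0:1 pp1:2 pp2:3 pp3:1 pp4:1 pp5:1
P0: v0 -> pp5 = 124
P1: v0 -> pp4 = 138
P2: v0 -> pp0 = 22

Answer: 124 138 22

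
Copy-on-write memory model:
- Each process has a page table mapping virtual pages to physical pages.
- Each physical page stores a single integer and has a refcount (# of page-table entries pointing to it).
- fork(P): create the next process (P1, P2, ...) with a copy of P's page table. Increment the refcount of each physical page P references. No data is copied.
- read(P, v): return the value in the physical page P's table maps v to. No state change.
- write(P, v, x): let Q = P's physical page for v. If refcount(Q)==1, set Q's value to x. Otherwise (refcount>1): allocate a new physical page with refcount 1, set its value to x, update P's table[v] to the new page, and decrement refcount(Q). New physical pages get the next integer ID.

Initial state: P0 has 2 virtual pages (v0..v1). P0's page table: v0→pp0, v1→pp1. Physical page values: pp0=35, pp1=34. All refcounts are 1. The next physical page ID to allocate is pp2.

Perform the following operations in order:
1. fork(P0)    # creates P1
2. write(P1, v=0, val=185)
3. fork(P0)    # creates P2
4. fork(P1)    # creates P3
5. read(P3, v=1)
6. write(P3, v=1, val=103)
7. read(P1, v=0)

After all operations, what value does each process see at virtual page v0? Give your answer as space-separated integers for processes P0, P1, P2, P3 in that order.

Op 1: fork(P0) -> P1. 2 ppages; refcounts: pp0:2 pp1:2
Op 2: write(P1, v0, 185). refcount(pp0)=2>1 -> COPY to pp2. 3 ppages; refcounts: pp0:1 pp1:2 pp2:1
Op 3: fork(P0) -> P2. 3 ppages; refcounts: pp0:2 pp1:3 pp2:1
Op 4: fork(P1) -> P3. 3 ppages; refcounts: pp0:2 pp1:4 pp2:2
Op 5: read(P3, v1) -> 34. No state change.
Op 6: write(P3, v1, 103). refcount(pp1)=4>1 -> COPY to pp3. 4 ppages; refcounts: pp0:2 pp1:3 pp2:2 pp3:1
Op 7: read(P1, v0) -> 185. No state change.
P0: v0 -> pp0 = 35
P1: v0 -> pp2 = 185
P2: v0 -> pp0 = 35
P3: v0 -> pp2 = 185

Answer: 35 185 35 185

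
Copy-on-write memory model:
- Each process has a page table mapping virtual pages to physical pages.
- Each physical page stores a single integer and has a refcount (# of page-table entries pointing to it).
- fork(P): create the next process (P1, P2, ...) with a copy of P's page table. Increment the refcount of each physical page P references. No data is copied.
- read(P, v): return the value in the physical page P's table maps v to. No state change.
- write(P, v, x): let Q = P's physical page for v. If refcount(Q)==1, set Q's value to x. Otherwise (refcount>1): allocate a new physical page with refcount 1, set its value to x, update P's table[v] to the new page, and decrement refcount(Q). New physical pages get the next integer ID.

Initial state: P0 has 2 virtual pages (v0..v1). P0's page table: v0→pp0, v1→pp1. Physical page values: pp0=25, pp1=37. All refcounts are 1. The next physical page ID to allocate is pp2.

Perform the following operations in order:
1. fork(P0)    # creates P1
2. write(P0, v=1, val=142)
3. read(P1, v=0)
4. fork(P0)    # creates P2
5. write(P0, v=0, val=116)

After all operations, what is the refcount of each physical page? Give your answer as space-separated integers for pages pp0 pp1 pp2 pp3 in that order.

Op 1: fork(P0) -> P1. 2 ppages; refcounts: pp0:2 pp1:2
Op 2: write(P0, v1, 142). refcount(pp1)=2>1 -> COPY to pp2. 3 ppages; refcounts: pp0:2 pp1:1 pp2:1
Op 3: read(P1, v0) -> 25. No state change.
Op 4: fork(P0) -> P2. 3 ppages; refcounts: pp0:3 pp1:1 pp2:2
Op 5: write(P0, v0, 116). refcount(pp0)=3>1 -> COPY to pp3. 4 ppages; refcounts: pp0:2 pp1:1 pp2:2 pp3:1

Answer: 2 1 2 1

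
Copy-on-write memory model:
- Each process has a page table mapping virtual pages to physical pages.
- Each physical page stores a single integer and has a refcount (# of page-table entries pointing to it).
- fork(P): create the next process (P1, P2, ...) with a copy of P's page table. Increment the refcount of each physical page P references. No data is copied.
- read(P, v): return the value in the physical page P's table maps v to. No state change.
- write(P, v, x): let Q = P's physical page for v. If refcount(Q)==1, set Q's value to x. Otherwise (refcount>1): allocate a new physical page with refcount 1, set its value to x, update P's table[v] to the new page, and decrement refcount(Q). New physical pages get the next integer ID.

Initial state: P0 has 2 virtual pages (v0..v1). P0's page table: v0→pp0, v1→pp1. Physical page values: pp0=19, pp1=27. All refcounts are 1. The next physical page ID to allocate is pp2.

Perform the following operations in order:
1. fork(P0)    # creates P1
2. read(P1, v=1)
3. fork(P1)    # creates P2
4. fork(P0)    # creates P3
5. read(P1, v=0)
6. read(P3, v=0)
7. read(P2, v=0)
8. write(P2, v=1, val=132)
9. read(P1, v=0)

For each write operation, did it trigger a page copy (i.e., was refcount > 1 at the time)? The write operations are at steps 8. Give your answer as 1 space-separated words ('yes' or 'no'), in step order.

Op 1: fork(P0) -> P1. 2 ppages; refcounts: pp0:2 pp1:2
Op 2: read(P1, v1) -> 27. No state change.
Op 3: fork(P1) -> P2. 2 ppages; refcounts: pp0:3 pp1:3
Op 4: fork(P0) -> P3. 2 ppages; refcounts: pp0:4 pp1:4
Op 5: read(P1, v0) -> 19. No state change.
Op 6: read(P3, v0) -> 19. No state change.
Op 7: read(P2, v0) -> 19. No state change.
Op 8: write(P2, v1, 132). refcount(pp1)=4>1 -> COPY to pp2. 3 ppages; refcounts: pp0:4 pp1:3 pp2:1
Op 9: read(P1, v0) -> 19. No state change.

yes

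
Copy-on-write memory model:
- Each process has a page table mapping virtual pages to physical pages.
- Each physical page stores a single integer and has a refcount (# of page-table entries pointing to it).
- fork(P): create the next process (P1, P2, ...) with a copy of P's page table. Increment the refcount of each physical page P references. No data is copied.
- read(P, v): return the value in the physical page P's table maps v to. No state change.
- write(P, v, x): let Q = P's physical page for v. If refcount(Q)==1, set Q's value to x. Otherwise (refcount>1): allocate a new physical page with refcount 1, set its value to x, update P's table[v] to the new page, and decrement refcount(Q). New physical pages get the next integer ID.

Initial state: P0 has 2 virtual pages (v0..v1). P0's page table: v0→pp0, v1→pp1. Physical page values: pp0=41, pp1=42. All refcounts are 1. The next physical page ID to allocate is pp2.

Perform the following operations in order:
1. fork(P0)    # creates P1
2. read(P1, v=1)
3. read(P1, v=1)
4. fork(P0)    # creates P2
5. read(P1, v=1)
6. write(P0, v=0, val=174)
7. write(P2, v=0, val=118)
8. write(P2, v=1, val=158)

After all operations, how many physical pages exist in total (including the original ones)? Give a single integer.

Op 1: fork(P0) -> P1. 2 ppages; refcounts: pp0:2 pp1:2
Op 2: read(P1, v1) -> 42. No state change.
Op 3: read(P1, v1) -> 42. No state change.
Op 4: fork(P0) -> P2. 2 ppages; refcounts: pp0:3 pp1:3
Op 5: read(P1, v1) -> 42. No state change.
Op 6: write(P0, v0, 174). refcount(pp0)=3>1 -> COPY to pp2. 3 ppages; refcounts: pp0:2 pp1:3 pp2:1
Op 7: write(P2, v0, 118). refcount(pp0)=2>1 -> COPY to pp3. 4 ppages; refcounts: pp0:1 pp1:3 pp2:1 pp3:1
Op 8: write(P2, v1, 158). refcount(pp1)=3>1 -> COPY to pp4. 5 ppages; refcounts: pp0:1 pp1:2 pp2:1 pp3:1 pp4:1

Answer: 5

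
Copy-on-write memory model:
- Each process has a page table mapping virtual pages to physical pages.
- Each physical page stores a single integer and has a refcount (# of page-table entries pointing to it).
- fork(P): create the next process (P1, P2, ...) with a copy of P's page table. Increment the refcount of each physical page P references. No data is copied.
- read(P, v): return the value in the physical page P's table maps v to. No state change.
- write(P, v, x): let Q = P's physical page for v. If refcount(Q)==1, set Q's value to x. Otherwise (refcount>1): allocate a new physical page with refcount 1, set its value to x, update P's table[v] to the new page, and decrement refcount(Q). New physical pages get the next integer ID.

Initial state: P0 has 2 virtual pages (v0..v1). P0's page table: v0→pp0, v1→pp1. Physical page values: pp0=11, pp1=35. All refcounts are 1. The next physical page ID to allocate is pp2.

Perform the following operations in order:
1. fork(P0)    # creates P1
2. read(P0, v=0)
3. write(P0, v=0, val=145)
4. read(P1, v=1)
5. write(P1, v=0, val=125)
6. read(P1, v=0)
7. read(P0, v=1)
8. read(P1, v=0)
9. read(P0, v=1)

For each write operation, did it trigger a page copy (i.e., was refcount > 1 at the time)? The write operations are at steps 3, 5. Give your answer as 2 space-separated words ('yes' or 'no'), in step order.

Op 1: fork(P0) -> P1. 2 ppages; refcounts: pp0:2 pp1:2
Op 2: read(P0, v0) -> 11. No state change.
Op 3: write(P0, v0, 145). refcount(pp0)=2>1 -> COPY to pp2. 3 ppages; refcounts: pp0:1 pp1:2 pp2:1
Op 4: read(P1, v1) -> 35. No state change.
Op 5: write(P1, v0, 125). refcount(pp0)=1 -> write in place. 3 ppages; refcounts: pp0:1 pp1:2 pp2:1
Op 6: read(P1, v0) -> 125. No state change.
Op 7: read(P0, v1) -> 35. No state change.
Op 8: read(P1, v0) -> 125. No state change.
Op 9: read(P0, v1) -> 35. No state change.

yes no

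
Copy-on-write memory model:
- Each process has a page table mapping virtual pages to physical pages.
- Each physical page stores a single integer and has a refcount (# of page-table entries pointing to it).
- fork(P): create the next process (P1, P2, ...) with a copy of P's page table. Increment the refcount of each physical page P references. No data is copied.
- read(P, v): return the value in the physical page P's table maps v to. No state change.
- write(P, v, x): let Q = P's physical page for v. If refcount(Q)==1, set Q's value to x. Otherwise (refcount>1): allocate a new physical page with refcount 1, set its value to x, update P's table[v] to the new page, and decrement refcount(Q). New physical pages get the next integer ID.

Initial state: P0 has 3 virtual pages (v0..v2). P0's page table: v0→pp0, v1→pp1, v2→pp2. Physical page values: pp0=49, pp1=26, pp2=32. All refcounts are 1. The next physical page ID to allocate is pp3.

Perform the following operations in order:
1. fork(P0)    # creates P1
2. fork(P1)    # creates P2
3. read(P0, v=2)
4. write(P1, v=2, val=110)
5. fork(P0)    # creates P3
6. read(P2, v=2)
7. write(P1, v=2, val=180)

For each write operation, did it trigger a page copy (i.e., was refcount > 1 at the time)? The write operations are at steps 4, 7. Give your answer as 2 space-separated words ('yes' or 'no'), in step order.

Op 1: fork(P0) -> P1. 3 ppages; refcounts: pp0:2 pp1:2 pp2:2
Op 2: fork(P1) -> P2. 3 ppages; refcounts: pp0:3 pp1:3 pp2:3
Op 3: read(P0, v2) -> 32. No state change.
Op 4: write(P1, v2, 110). refcount(pp2)=3>1 -> COPY to pp3. 4 ppages; refcounts: pp0:3 pp1:3 pp2:2 pp3:1
Op 5: fork(P0) -> P3. 4 ppages; refcounts: pp0:4 pp1:4 pp2:3 pp3:1
Op 6: read(P2, v2) -> 32. No state change.
Op 7: write(P1, v2, 180). refcount(pp3)=1 -> write in place. 4 ppages; refcounts: pp0:4 pp1:4 pp2:3 pp3:1

yes no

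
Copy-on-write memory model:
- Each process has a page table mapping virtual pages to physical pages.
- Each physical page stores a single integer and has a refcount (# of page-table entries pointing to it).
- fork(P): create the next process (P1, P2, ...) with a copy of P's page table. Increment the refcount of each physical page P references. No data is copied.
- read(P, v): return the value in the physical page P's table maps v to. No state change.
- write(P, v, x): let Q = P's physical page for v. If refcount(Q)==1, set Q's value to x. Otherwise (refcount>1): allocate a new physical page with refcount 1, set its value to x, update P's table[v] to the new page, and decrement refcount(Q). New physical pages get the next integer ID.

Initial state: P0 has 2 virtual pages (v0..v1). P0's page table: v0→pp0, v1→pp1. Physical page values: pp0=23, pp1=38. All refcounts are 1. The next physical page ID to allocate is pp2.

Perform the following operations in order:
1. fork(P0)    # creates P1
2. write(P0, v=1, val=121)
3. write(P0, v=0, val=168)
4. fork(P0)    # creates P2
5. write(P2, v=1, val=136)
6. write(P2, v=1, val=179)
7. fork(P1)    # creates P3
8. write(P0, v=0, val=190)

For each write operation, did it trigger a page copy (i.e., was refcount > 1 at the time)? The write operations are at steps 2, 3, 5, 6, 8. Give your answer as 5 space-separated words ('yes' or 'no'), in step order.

Op 1: fork(P0) -> P1. 2 ppages; refcounts: pp0:2 pp1:2
Op 2: write(P0, v1, 121). refcount(pp1)=2>1 -> COPY to pp2. 3 ppages; refcounts: pp0:2 pp1:1 pp2:1
Op 3: write(P0, v0, 168). refcount(pp0)=2>1 -> COPY to pp3. 4 ppages; refcounts: pp0:1 pp1:1 pp2:1 pp3:1
Op 4: fork(P0) -> P2. 4 ppages; refcounts: pp0:1 pp1:1 pp2:2 pp3:2
Op 5: write(P2, v1, 136). refcount(pp2)=2>1 -> COPY to pp4. 5 ppages; refcounts: pp0:1 pp1:1 pp2:1 pp3:2 pp4:1
Op 6: write(P2, v1, 179). refcount(pp4)=1 -> write in place. 5 ppages; refcounts: pp0:1 pp1:1 pp2:1 pp3:2 pp4:1
Op 7: fork(P1) -> P3. 5 ppages; refcounts: pp0:2 pp1:2 pp2:1 pp3:2 pp4:1
Op 8: write(P0, v0, 190). refcount(pp3)=2>1 -> COPY to pp5. 6 ppages; refcounts: pp0:2 pp1:2 pp2:1 pp3:1 pp4:1 pp5:1

yes yes yes no yes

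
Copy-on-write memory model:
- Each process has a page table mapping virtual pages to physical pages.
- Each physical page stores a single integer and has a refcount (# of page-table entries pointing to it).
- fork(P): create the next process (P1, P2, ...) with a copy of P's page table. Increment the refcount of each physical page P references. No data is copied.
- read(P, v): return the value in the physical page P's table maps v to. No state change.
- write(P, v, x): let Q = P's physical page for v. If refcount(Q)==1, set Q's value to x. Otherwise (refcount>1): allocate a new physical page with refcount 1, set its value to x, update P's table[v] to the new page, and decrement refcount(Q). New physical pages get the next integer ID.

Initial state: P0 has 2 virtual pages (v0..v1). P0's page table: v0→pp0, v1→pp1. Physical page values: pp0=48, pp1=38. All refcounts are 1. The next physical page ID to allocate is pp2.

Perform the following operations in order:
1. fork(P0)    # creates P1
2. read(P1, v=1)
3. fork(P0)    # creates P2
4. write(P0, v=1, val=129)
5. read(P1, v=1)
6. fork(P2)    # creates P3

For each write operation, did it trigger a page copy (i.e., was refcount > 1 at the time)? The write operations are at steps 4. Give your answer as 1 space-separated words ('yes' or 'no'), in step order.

Op 1: fork(P0) -> P1. 2 ppages; refcounts: pp0:2 pp1:2
Op 2: read(P1, v1) -> 38. No state change.
Op 3: fork(P0) -> P2. 2 ppages; refcounts: pp0:3 pp1:3
Op 4: write(P0, v1, 129). refcount(pp1)=3>1 -> COPY to pp2. 3 ppages; refcounts: pp0:3 pp1:2 pp2:1
Op 5: read(P1, v1) -> 38. No state change.
Op 6: fork(P2) -> P3. 3 ppages; refcounts: pp0:4 pp1:3 pp2:1

yes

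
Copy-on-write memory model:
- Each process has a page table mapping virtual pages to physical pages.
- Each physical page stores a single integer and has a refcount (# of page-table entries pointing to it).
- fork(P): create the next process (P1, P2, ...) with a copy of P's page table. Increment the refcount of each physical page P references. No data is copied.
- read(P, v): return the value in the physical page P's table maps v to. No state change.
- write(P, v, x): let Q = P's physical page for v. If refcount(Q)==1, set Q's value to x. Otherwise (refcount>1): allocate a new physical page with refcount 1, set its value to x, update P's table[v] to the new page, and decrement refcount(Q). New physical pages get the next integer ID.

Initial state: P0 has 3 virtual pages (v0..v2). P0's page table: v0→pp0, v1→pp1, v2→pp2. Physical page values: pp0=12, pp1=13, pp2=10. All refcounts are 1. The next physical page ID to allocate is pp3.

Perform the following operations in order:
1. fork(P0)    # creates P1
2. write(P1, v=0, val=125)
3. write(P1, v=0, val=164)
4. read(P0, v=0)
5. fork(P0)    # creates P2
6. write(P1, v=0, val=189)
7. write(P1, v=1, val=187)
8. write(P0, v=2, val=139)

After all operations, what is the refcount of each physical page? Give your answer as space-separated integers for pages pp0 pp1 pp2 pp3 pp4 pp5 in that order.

Op 1: fork(P0) -> P1. 3 ppages; refcounts: pp0:2 pp1:2 pp2:2
Op 2: write(P1, v0, 125). refcount(pp0)=2>1 -> COPY to pp3. 4 ppages; refcounts: pp0:1 pp1:2 pp2:2 pp3:1
Op 3: write(P1, v0, 164). refcount(pp3)=1 -> write in place. 4 ppages; refcounts: pp0:1 pp1:2 pp2:2 pp3:1
Op 4: read(P0, v0) -> 12. No state change.
Op 5: fork(P0) -> P2. 4 ppages; refcounts: pp0:2 pp1:3 pp2:3 pp3:1
Op 6: write(P1, v0, 189). refcount(pp3)=1 -> write in place. 4 ppages; refcounts: pp0:2 pp1:3 pp2:3 pp3:1
Op 7: write(P1, v1, 187). refcount(pp1)=3>1 -> COPY to pp4. 5 ppages; refcounts: pp0:2 pp1:2 pp2:3 pp3:1 pp4:1
Op 8: write(P0, v2, 139). refcount(pp2)=3>1 -> COPY to pp5. 6 ppages; refcounts: pp0:2 pp1:2 pp2:2 pp3:1 pp4:1 pp5:1

Answer: 2 2 2 1 1 1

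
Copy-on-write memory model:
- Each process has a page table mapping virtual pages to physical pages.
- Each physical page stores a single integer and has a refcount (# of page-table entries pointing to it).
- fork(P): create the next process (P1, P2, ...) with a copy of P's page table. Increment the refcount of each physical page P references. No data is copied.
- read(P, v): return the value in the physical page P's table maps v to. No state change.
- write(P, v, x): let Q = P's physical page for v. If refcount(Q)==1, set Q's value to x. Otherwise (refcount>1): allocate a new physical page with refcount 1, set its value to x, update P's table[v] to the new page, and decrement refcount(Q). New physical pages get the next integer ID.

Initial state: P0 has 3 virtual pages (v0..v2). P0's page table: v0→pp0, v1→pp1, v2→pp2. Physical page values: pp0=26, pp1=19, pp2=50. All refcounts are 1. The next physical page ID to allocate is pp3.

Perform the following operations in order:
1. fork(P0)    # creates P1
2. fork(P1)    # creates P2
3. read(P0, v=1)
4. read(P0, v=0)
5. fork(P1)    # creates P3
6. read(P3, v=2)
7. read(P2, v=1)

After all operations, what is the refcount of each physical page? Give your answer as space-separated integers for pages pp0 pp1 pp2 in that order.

Answer: 4 4 4

Derivation:
Op 1: fork(P0) -> P1. 3 ppages; refcounts: pp0:2 pp1:2 pp2:2
Op 2: fork(P1) -> P2. 3 ppages; refcounts: pp0:3 pp1:3 pp2:3
Op 3: read(P0, v1) -> 19. No state change.
Op 4: read(P0, v0) -> 26. No state change.
Op 5: fork(P1) -> P3. 3 ppages; refcounts: pp0:4 pp1:4 pp2:4
Op 6: read(P3, v2) -> 50. No state change.
Op 7: read(P2, v1) -> 19. No state change.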